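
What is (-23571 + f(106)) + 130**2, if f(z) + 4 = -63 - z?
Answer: -6844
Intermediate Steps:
f(z) = -67 - z (f(z) = -4 + (-63 - z) = -67 - z)
(-23571 + f(106)) + 130**2 = (-23571 + (-67 - 1*106)) + 130**2 = (-23571 + (-67 - 106)) + 16900 = (-23571 - 173) + 16900 = -23744 + 16900 = -6844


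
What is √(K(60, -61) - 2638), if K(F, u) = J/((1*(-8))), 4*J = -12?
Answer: I*√42202/4 ≈ 51.358*I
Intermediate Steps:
J = -3 (J = (¼)*(-12) = -3)
K(F, u) = 3/8 (K(F, u) = -3/(1*(-8)) = -3/(-8) = -3*(-⅛) = 3/8)
√(K(60, -61) - 2638) = √(3/8 - 2638) = √(-21101/8) = I*√42202/4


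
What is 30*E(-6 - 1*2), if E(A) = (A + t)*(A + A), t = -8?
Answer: 7680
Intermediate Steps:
E(A) = 2*A*(-8 + A) (E(A) = (A - 8)*(A + A) = (-8 + A)*(2*A) = 2*A*(-8 + A))
30*E(-6 - 1*2) = 30*(2*(-6 - 1*2)*(-8 + (-6 - 1*2))) = 30*(2*(-6 - 2)*(-8 + (-6 - 2))) = 30*(2*(-8)*(-8 - 8)) = 30*(2*(-8)*(-16)) = 30*256 = 7680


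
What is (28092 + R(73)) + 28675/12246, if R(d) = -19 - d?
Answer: 342916675/12246 ≈ 28002.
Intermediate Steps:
(28092 + R(73)) + 28675/12246 = (28092 + (-19 - 1*73)) + 28675/12246 = (28092 + (-19 - 73)) + 28675*(1/12246) = (28092 - 92) + 28675/12246 = 28000 + 28675/12246 = 342916675/12246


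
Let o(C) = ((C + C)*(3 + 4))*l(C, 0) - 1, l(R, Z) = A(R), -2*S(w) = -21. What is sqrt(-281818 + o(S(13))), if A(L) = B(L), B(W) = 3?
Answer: I*sqrt(281378) ≈ 530.45*I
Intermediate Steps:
S(w) = 21/2 (S(w) = -1/2*(-21) = 21/2)
A(L) = 3
l(R, Z) = 3
o(C) = -1 + 42*C (o(C) = ((C + C)*(3 + 4))*3 - 1 = ((2*C)*7)*3 - 1 = (14*C)*3 - 1 = 42*C - 1 = -1 + 42*C)
sqrt(-281818 + o(S(13))) = sqrt(-281818 + (-1 + 42*(21/2))) = sqrt(-281818 + (-1 + 441)) = sqrt(-281818 + 440) = sqrt(-281378) = I*sqrt(281378)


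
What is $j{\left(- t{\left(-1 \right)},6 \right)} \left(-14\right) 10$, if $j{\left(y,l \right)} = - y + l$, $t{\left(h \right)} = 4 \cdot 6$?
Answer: $-4200$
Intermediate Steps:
$t{\left(h \right)} = 24$
$j{\left(y,l \right)} = l - y$
$j{\left(- t{\left(-1 \right)},6 \right)} \left(-14\right) 10 = \left(6 - \left(-1\right) 24\right) \left(-14\right) 10 = \left(6 - -24\right) \left(-14\right) 10 = \left(6 + 24\right) \left(-14\right) 10 = 30 \left(-14\right) 10 = \left(-420\right) 10 = -4200$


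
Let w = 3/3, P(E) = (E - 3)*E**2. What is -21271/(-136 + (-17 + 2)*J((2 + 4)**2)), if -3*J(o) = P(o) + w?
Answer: -21271/213709 ≈ -0.099532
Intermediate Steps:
P(E) = E**2*(-3 + E) (P(E) = (-3 + E)*E**2 = E**2*(-3 + E))
w = 1 (w = 3*(1/3) = 1)
J(o) = -1/3 - o**2*(-3 + o)/3 (J(o) = -(o**2*(-3 + o) + 1)/3 = -(1 + o**2*(-3 + o))/3 = -1/3 - o**2*(-3 + o)/3)
-21271/(-136 + (-17 + 2)*J((2 + 4)**2)) = -21271/(-136 + (-17 + 2)*(-1/3 + ((2 + 4)**2)**2*(3 - (2 + 4)**2)/3)) = -21271/(-136 - 15*(-1/3 + (6**2)**2*(3 - 1*6**2)/3)) = -21271/(-136 - 15*(-1/3 + (1/3)*36**2*(3 - 1*36))) = -21271/(-136 - 15*(-1/3 + (1/3)*1296*(3 - 36))) = -21271/(-136 - 15*(-1/3 + (1/3)*1296*(-33))) = -21271/(-136 - 15*(-1/3 - 14256)) = -21271/(-136 - 15*(-42769/3)) = -21271/(-136 + 213845) = -21271/213709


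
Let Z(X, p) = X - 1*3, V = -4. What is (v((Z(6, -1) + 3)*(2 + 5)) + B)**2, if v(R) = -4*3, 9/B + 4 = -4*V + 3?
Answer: 3249/25 ≈ 129.96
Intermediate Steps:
Z(X, p) = -3 + X (Z(X, p) = X - 3 = -3 + X)
B = 3/5 (B = 9/(-4 + (-4*(-4) + 3)) = 9/(-4 + (16 + 3)) = 9/(-4 + 19) = 9/15 = 9*(1/15) = 3/5 ≈ 0.60000)
v(R) = -12
(v((Z(6, -1) + 3)*(2 + 5)) + B)**2 = (-12 + 3/5)**2 = (-57/5)**2 = 3249/25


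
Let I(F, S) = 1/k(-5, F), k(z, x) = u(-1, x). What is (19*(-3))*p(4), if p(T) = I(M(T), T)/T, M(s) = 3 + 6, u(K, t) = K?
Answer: 57/4 ≈ 14.250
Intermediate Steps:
k(z, x) = -1
M(s) = 9
I(F, S) = -1 (I(F, S) = 1/(-1) = -1)
p(T) = -1/T
(19*(-3))*p(4) = (19*(-3))*(-1/4) = -(-57)/4 = -57*(-1/4) = 57/4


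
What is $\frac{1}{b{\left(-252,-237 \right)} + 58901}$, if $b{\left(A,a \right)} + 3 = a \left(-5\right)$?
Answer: $\frac{1}{60083} \approx 1.6644 \cdot 10^{-5}$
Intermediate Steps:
$b{\left(A,a \right)} = -3 - 5 a$ ($b{\left(A,a \right)} = -3 + a \left(-5\right) = -3 - 5 a$)
$\frac{1}{b{\left(-252,-237 \right)} + 58901} = \frac{1}{\left(-3 - -1185\right) + 58901} = \frac{1}{\left(-3 + 1185\right) + 58901} = \frac{1}{1182 + 58901} = \frac{1}{60083}$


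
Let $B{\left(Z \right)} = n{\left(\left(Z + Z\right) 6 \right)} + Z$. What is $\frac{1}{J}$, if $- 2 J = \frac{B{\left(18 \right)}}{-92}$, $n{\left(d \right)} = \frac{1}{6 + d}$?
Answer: $\frac{40848}{3997} \approx 10.22$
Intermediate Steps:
$B{\left(Z \right)} = Z + \frac{1}{6 + 12 Z}$ ($B{\left(Z \right)} = \frac{1}{6 + \left(Z + Z\right) 6} + Z = \frac{1}{6 + 2 Z 6} + Z = \frac{1}{6 + 12 Z} + Z = Z + \frac{1}{6 + 12 Z}$)
$J = \frac{3997}{40848}$ ($J = - \frac{\left(18 + \frac{1}{6 + 12 \cdot 18}\right) \frac{1}{-92}}{2} = - \frac{\left(18 + \frac{1}{6 + 216}\right) \left(- \frac{1}{92}\right)}{2} = - \frac{\left(18 + \frac{1}{222}\right) \left(- \frac{1}{92}\right)}{2} = - \frac{\frac{3997}{222} \left(- \frac{1}{92}\right)}{2} = \left(- \frac{1}{2}\right) \left(- \frac{3997}{20424}\right) = \frac{3997}{40848} \approx 0.097851$)
$\frac{1}{J} = \frac{1}{\frac{3997}{40848}} = \frac{40848}{3997}$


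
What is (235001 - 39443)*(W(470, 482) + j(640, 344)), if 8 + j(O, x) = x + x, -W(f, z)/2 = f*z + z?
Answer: -88658957112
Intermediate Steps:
W(f, z) = -2*z - 2*f*z (W(f, z) = -2*(f*z + z) = -2*(z + f*z) = -2*z - 2*f*z)
j(O, x) = -8 + 2*x (j(O, x) = -8 + (x + x) = -8 + 2*x)
(235001 - 39443)*(W(470, 482) + j(640, 344)) = (235001 - 39443)*(-2*482*(1 + 470) + (-8 + 2*344)) = 195558*(-2*482*471 + (-8 + 688)) = 195558*(-454044 + 680) = 195558*(-453364) = -88658957112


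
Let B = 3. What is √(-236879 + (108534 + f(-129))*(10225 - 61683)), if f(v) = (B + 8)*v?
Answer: I*√5512160549 ≈ 74244.0*I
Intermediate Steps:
f(v) = 11*v (f(v) = (3 + 8)*v = 11*v)
√(-236879 + (108534 + f(-129))*(10225 - 61683)) = √(-236879 + (108534 + 11*(-129))*(10225 - 61683)) = √(-236879 + (108534 - 1419)*(-51458)) = √(-236879 + 107115*(-51458)) = √(-236879 - 5511923670) = √(-5512160549) = I*√5512160549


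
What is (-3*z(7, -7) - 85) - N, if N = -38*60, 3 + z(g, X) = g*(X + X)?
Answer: 2498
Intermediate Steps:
z(g, X) = -3 + 2*X*g (z(g, X) = -3 + g*(X + X) = -3 + g*(2*X) = -3 + 2*X*g)
N = -2280
(-3*z(7, -7) - 85) - N = (-3*(-3 + 2*(-7)*7) - 85) - 1*(-2280) = (-3*(-3 - 98) - 85) + 2280 = (-3*(-101) - 85) + 2280 = (303 - 85) + 2280 = 218 + 2280 = 2498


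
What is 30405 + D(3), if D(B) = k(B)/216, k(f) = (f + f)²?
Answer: 182431/6 ≈ 30405.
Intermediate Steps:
k(f) = 4*f² (k(f) = (2*f)² = 4*f²)
D(B) = B²/54 (D(B) = (4*B²)/216 = (4*B²)*(1/216) = B²/54)
30405 + D(3) = 30405 + (1/54)*3² = 30405 + (1/54)*9 = 30405 + ⅙ = 182431/6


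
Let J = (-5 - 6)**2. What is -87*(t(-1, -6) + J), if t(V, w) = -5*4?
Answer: -8787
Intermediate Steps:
t(V, w) = -20
J = 121 (J = (-11)**2 = 121)
-87*(t(-1, -6) + J) = -87*(-20 + 121) = -87*101 = -8787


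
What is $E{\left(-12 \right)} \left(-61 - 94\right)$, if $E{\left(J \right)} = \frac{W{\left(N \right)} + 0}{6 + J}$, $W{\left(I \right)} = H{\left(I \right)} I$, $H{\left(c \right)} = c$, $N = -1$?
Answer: $\frac{155}{6} \approx 25.833$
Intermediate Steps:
$W{\left(I \right)} = I^{2}$ ($W{\left(I \right)} = I I = I^{2}$)
$E{\left(J \right)} = \frac{1}{6 + J}$ ($E{\left(J \right)} = \frac{\left(-1\right)^{2} + 0}{6 + J} = \frac{1 + 0}{6 + J} = 1 \frac{1}{6 + J} = \frac{1}{6 + J}$)
$E{\left(-12 \right)} \left(-61 - 94\right) = \frac{-61 - 94}{6 - 12} = \frac{1}{-6} \left(-155\right) = \left(- \frac{1}{6}\right) \left(-155\right) = \frac{155}{6}$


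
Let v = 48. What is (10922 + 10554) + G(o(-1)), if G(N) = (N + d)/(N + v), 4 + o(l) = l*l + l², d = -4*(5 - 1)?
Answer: 493939/23 ≈ 21476.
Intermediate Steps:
d = -16 (d = -4*4 = -16)
o(l) = -4 + 2*l² (o(l) = -4 + (l*l + l²) = -4 + (l² + l²) = -4 + 2*l²)
G(N) = (-16 + N)/(48 + N) (G(N) = (N - 16)/(N + 48) = (-16 + N)/(48 + N))
(10922 + 10554) + G(o(-1)) = (10922 + 10554) + (-16 + (-4 + 2*(-1)²))/(48 + (-4 + 2*(-1)²)) = 21476 + (-16 + (-4 + 2*1))/(48 + (-4 + 2*1)) = 21476 + (-16 + (-4 + 2))/(48 + (-4 + 2)) = 21476 + (-16 - 2)/(48 - 2) = 21476 - 18/46 = 21476 + (1/46)*(-18) = 21476 - 9/23 = 493939/23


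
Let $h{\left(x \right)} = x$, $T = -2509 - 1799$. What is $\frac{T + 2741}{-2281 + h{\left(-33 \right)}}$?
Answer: $\frac{1567}{2314} \approx 0.67718$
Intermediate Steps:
$T = -4308$
$\frac{T + 2741}{-2281 + h{\left(-33 \right)}} = \frac{-4308 + 2741}{-2281 - 33} = - \frac{1567}{-2314} = \left(-1567\right) \left(- \frac{1}{2314}\right) = \frac{1567}{2314}$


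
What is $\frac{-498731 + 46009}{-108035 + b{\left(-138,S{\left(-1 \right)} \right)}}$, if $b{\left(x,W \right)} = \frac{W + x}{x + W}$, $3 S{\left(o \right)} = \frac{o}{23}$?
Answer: $\frac{226361}{54017} \approx 4.1906$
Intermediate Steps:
$S{\left(o \right)} = \frac{o}{69}$ ($S{\left(o \right)} = \frac{o \frac{1}{23}}{3} = \frac{\frac{1}{23} o}{3} = \frac{o}{69}$)
$b{\left(x,W \right)} = 1$ ($b{\left(x,W \right)} = \frac{W + x}{W + x} = 1$)
$\frac{-498731 + 46009}{-108035 + b{\left(-138,S{\left(-1 \right)} \right)}} = \frac{-498731 + 46009}{-108035 + 1} = - \frac{452722}{-108034} = \left(-452722\right) \left(- \frac{1}{108034}\right) = \frac{226361}{54017}$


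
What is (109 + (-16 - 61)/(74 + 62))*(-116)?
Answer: -427663/34 ≈ -12578.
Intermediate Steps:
(109 + (-16 - 61)/(74 + 62))*(-116) = (109 - 77/136)*(-116) = (14747/136)*(-116) = -427663/34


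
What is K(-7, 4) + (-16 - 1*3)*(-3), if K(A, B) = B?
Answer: 61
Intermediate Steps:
K(-7, 4) + (-16 - 1*3)*(-3) = 4 + (-16 - 1*3)*(-3) = 4 + (-16 - 3)*(-3) = 4 - 19*(-3) = 4 + 57 = 61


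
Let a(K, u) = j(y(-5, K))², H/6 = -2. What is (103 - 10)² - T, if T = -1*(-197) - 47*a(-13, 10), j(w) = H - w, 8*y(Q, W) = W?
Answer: 864711/64 ≈ 13511.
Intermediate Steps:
H = -12 (H = 6*(-2) = -12)
y(Q, W) = W/8
j(w) = -12 - w
a(K, u) = (-12 - K/8)²
T = -311175/64 (T = -1*(-197) - 47*(96 - 13)²/64 = 197 - 47*83²/64 = 197 - 47*6889/64 = 197 - 323783/64 = -311175/64 ≈ -4862.1)
(103 - 10)² - T = (103 - 10)² - 1*(-311175/64) = 93² + 311175/64 = 8649 + 311175/64 = 864711/64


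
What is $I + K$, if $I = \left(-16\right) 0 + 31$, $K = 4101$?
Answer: $4132$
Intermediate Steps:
$I = 31$ ($I = 0 + 31 = 31$)
$I + K = 31 + 4101 = 4132$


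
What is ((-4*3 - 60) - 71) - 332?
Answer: -475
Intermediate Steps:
((-4*3 - 60) - 71) - 332 = ((-12 - 60) - 71) - 332 = (-72 - 71) - 332 = -143 - 332 = -475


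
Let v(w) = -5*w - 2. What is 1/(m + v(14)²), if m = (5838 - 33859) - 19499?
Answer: -1/42336 ≈ -2.3621e-5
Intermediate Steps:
v(w) = -2 - 5*w
m = -47520 (m = -28021 - 19499 = -47520)
1/(m + v(14)²) = 1/(-47520 + (-2 - 5*14)²) = 1/(-47520 + (-2 - 70)²) = 1/(-47520 + (-72)²) = 1/(-47520 + 5184) = 1/(-42336) = -1/42336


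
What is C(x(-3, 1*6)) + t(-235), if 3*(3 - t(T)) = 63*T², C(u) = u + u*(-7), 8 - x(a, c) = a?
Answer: -1159788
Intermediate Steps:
x(a, c) = 8 - a
C(u) = -6*u (C(u) = u - 7*u = -6*u)
t(T) = 3 - 21*T²
C(x(-3, 1*6)) + t(-235) = -6*(8 - 1*(-3)) + (3 - 21*(-235)²) = -6*(8 + 3) + (3 - 21*55225) = -6*11 + (3 - 1159725) = -66 - 1159722 = -1159788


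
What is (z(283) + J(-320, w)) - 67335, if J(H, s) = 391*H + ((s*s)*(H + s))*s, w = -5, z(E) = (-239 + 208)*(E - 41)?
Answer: -159332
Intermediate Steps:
z(E) = 1271 - 31*E (z(E) = -31*(-41 + E) = 1271 - 31*E)
J(H, s) = 391*H + s³*(H + s) (J(H, s) = 391*H + (s²*(H + s))*s = 391*H + s³*(H + s))
(z(283) + J(-320, w)) - 67335 = ((1271 - 31*283) + ((-5)⁴ + 391*(-320) - 320*(-5)³)) - 67335 = ((1271 - 8773) + (625 - 125120 - 320*(-125))) - 67335 = (-7502 + (625 - 125120 + 40000)) - 67335 = (-7502 - 84495) - 67335 = -91997 - 67335 = -159332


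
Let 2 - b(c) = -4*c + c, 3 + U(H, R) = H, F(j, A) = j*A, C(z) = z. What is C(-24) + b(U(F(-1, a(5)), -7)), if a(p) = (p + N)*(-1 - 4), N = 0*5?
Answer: 44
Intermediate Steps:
N = 0
a(p) = -5*p (a(p) = (p + 0)*(-1 - 4) = p*(-5) = -5*p)
F(j, A) = A*j
U(H, R) = -3 + H
b(c) = 2 + 3*c (b(c) = 2 - (-4*c + c) = 2 - (-3)*c = 2 + 3*c)
C(-24) + b(U(F(-1, a(5)), -7)) = -24 + (2 + 3*(-3 - 5*5*(-1))) = -24 + (2 + 3*(-3 - 25*(-1))) = -24 + (2 + 3*(-3 + 25)) = -24 + (2 + 3*22) = -24 + (2 + 66) = -24 + 68 = 44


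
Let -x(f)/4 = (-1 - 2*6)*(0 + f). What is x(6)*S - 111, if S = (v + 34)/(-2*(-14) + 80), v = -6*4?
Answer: -739/9 ≈ -82.111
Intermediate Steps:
v = -24
S = 5/54 (S = (-24 + 34)/(-2*(-14) + 80) = 10/(28 + 80) = 10/108 = 10*(1/108) = 5/54 ≈ 0.092593)
x(f) = 52*f (x(f) = -4*(-1 - 2*6)*(0 + f) = -4*(-1 - 12)*f = -(-52)*f = 52*f)
x(6)*S - 111 = (52*6)*(5/54) - 111 = 312*(5/54) - 111 = 260/9 - 111 = -739/9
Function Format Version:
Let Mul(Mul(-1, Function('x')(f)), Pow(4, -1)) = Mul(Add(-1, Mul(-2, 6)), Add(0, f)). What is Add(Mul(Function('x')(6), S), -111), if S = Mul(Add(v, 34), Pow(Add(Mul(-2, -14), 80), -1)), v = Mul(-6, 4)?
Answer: Rational(-739, 9) ≈ -82.111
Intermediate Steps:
v = -24
S = Rational(5, 54) (S = Mul(Add(-24, 34), Pow(Add(Mul(-2, -14), 80), -1)) = Mul(10, Pow(Add(28, 80), -1)) = Mul(10, Pow(108, -1)) = Mul(10, Rational(1, 108)) = Rational(5, 54) ≈ 0.092593)
Function('x')(f) = Mul(52, f) (Function('x')(f) = Mul(-4, Mul(Add(-1, Mul(-2, 6)), Add(0, f))) = Mul(-4, Mul(Add(-1, -12), f)) = Mul(-4, Mul(-13, f)) = Mul(52, f))
Add(Mul(Function('x')(6), S), -111) = Add(Mul(Mul(52, 6), Rational(5, 54)), -111) = Add(Mul(312, Rational(5, 54)), -111) = Add(Rational(260, 9), -111) = Rational(-739, 9)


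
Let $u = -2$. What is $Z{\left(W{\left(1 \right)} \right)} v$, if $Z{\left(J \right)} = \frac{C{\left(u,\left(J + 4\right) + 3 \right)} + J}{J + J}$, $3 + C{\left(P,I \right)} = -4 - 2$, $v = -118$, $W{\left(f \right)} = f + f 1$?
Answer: $\frac{413}{2} \approx 206.5$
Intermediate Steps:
$W{\left(f \right)} = 2 f$ ($W{\left(f \right)} = f + f = 2 f$)
$C{\left(P,I \right)} = -9$ ($C{\left(P,I \right)} = -3 - 6 = -9$)
$Z{\left(J \right)} = \frac{-9 + J}{2 J}$ ($Z{\left(J \right)} = \frac{-9 + J}{J + J} = \frac{-9 + J}{2 J}$)
$Z{\left(W{\left(1 \right)} \right)} v = \frac{-9 + 2 \cdot 1}{2 \cdot 2 \cdot 1} \left(-118\right) = \frac{-9 + 2}{2 \cdot 2} \left(-118\right) = \frac{1}{2} \cdot \frac{1}{2} \left(-7\right) \left(-118\right) = \left(- \frac{7}{4}\right) \left(-118\right) = \frac{413}{2}$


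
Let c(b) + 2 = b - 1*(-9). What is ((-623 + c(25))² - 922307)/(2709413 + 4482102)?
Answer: -573026/7191515 ≈ -0.079681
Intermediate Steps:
c(b) = 7 + b (c(b) = -2 + (b - 1*(-9)) = -2 + (b + 9) = -2 + (9 + b) = 7 + b)
((-623 + c(25))² - 922307)/(2709413 + 4482102) = ((-623 + (7 + 25))² - 922307)/(2709413 + 4482102) = ((-623 + 32)² - 922307)/7191515 = ((-591)² - 922307)*(1/7191515) = (349281 - 922307)*(1/7191515) = -573026*1/7191515 = -573026/7191515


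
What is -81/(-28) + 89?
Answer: 2573/28 ≈ 91.893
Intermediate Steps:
-81/(-28) + 89 = -1/28*(-81) + 89 = 81/28 + 89 = 2573/28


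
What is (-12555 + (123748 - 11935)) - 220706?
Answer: -121448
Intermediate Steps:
(-12555 + (123748 - 11935)) - 220706 = (-12555 + 111813) - 220706 = 99258 - 220706 = -121448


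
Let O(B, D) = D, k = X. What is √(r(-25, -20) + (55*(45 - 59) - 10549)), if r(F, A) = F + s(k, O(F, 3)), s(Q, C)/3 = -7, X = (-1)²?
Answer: I*√11365 ≈ 106.61*I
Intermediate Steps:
X = 1
k = 1
s(Q, C) = -21 (s(Q, C) = 3*(-7) = -21)
r(F, A) = -21 + F (r(F, A) = F - 21 = -21 + F)
√(r(-25, -20) + (55*(45 - 59) - 10549)) = √((-21 - 25) + (55*(45 - 59) - 10549)) = √(-46 + (55*(-14) - 10549)) = √(-46 + (-770 - 10549)) = √(-46 - 11319) = √(-11365) = I*√11365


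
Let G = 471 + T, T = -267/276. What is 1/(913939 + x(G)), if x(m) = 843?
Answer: 1/914782 ≈ 1.0932e-6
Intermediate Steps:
T = -89/92 (T = -267*1/276 = -89/92 ≈ -0.96739)
G = 43243/92 (G = 471 - 89/92 = 43243/92 ≈ 470.03)
1/(913939 + x(G)) = 1/(913939 + 843) = 1/914782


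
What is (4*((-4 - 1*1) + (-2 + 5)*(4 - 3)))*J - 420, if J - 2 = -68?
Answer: 108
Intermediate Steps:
J = -66 (J = 2 - 68 = -66)
(4*((-4 - 1*1) + (-2 + 5)*(4 - 3)))*J - 420 = (4*((-4 - 1*1) + (-2 + 5)*(4 - 3)))*(-66) - 420 = (4*((-4 - 1) + 3*1))*(-66) - 420 = (4*(-5 + 3))*(-66) - 420 = (4*(-2))*(-66) - 420 = -8*(-66) - 420 = 528 - 420 = 108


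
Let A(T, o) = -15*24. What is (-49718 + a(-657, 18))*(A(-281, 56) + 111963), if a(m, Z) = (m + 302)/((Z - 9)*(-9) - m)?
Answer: -1065359373523/192 ≈ -5.5487e+9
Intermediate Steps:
A(T, o) = -360
a(m, Z) = (302 + m)/(81 - m - 9*Z) (a(m, Z) = (302 + m)/((-9 + Z)*(-9) - m) = (302 + m)/((81 - 9*Z) - m) = (302 + m)/(81 - m - 9*Z))
(-49718 + a(-657, 18))*(A(-281, 56) + 111963) = (-49718 + (-302 - 1*(-657))/(-81 - 657 + 9*18))*(-360 + 111963) = (-49718 + (-302 + 657)/(-81 - 657 + 162))*111603 = (-49718 + 355/(-576))*111603 = (-49718 - 1/576*355)*111603 = (-49718 - 355/576)*111603 = -28637923/576*111603 = -1065359373523/192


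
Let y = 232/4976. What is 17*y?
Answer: 493/622 ≈ 0.79260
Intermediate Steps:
y = 29/622 (y = 232*(1/4976) = 29/622 ≈ 0.046624)
17*y = 17*(29/622) = 493/622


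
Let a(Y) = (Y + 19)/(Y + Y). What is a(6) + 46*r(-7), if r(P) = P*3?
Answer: -11567/12 ≈ -963.92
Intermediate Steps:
r(P) = 3*P
a(Y) = (19 + Y)/(2*Y) (a(Y) = (19 + Y)/((2*Y)) = (19 + Y)*(1/(2*Y)) = (19 + Y)/(2*Y))
a(6) + 46*r(-7) = (½)*(19 + 6)/6 + 46*(3*(-7)) = (½)*(⅙)*25 + 46*(-21) = 25/12 - 966 = -11567/12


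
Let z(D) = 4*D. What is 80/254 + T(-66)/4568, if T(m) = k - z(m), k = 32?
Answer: 27539/72517 ≈ 0.37976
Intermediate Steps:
T(m) = 32 - 4*m
80/254 + T(-66)/4568 = 80/254 + (32 - 4*(-66))/4568 = 80*(1/254) + (32 + 264)*(1/4568) = 40/127 + 296*(1/4568) = 40/127 + 37/571 = 27539/72517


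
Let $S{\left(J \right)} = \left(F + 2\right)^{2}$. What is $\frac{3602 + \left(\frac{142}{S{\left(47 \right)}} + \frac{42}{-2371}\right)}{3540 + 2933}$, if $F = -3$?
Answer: $\frac{8876982}{15347483} \approx 0.5784$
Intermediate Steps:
$S{\left(J \right)} = 1$ ($S{\left(J \right)} = \left(-3 + 2\right)^{2} = \left(-1\right)^{2} = 1$)
$\frac{3602 + \left(\frac{142}{S{\left(47 \right)}} + \frac{42}{-2371}\right)}{3540 + 2933} = \frac{3602 + \left(\frac{142}{1} + \frac{42}{-2371}\right)}{3540 + 2933} = \frac{3602 + \left(142 \cdot 1 + 42 \left(- \frac{1}{2371}\right)\right)}{6473} = \left(3602 + \left(142 - \frac{42}{2371}\right)\right) \frac{1}{6473} = \left(3602 + \frac{336640}{2371}\right) \frac{1}{6473} = \frac{8876982}{2371} \cdot \frac{1}{6473} = \frac{8876982}{15347483}$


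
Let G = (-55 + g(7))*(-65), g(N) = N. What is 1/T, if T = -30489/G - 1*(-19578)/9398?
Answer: -4886960/37575377 ≈ -0.13006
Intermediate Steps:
G = 3120 (G = (-55 + 7)*(-65) = -48*(-65) = 3120)
T = -37575377/4886960 (T = -30489/3120 - 1*(-19578)/9398 = -30489*1/3120 + 19578*(1/9398) = -10163/1040 + 9789/4699 = -37575377/4886960 ≈ -7.6889)
1/T = 1/(-37575377/4886960) = -4886960/37575377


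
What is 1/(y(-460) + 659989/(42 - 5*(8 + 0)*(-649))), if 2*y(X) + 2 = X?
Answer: -26002/5346473 ≈ -0.0048634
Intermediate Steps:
y(X) = -1 + X/2
1/(y(-460) + 659989/(42 - 5*(8 + 0)*(-649))) = 1/((-1 + (1/2)*(-460)) + 659989/(42 - 5*(8 + 0)*(-649))) = 1/((-1 - 230) + 659989/(42 - 5*8*(-649))) = 1/(-231 + 659989/(42 - 40*(-649))) = 1/(-231 + 659989/(42 + 25960)) = 1/(-231 + 659989/26002) = 1/(-5346473/26002) = -26002/5346473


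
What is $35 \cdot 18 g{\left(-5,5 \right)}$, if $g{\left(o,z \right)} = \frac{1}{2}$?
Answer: $315$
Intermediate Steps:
$g{\left(o,z \right)} = \frac{1}{2}$
$35 \cdot 18 g{\left(-5,5 \right)} = 35 \cdot 18 \cdot \frac{1}{2} = 630 \cdot \frac{1}{2} = 315$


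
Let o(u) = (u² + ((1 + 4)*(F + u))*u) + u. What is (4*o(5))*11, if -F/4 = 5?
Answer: -15180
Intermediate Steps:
F = -20 (F = -4*5 = -20)
o(u) = u + u² + u*(-100 + 5*u) (o(u) = (u² + ((1 + 4)*(-20 + u))*u) + u = (u² + (5*(-20 + u))*u) + u = (u² + (-100 + 5*u)*u) + u = (u² + u*(-100 + 5*u)) + u = u + u² + u*(-100 + 5*u))
(4*o(5))*11 = (4*(3*5*(-33 + 2*5)))*11 = (4*(3*5*(-33 + 10)))*11 = (4*(3*5*(-23)))*11 = (4*(-345))*11 = -1380*11 = -15180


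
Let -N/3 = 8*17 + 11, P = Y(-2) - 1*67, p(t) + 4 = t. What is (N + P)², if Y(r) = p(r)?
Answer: 264196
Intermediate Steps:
p(t) = -4 + t
Y(r) = -4 + r
P = -73 (P = (-4 - 2) - 1*67 = -6 - 67 = -73)
N = -441 (N = -3*(8*17 + 11) = -3*(136 + 11) = -3*147 = -441)
(N + P)² = (-441 - 73)² = (-514)² = 264196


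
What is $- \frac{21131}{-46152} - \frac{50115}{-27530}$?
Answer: $\frac{289464391}{127056456} \approx 2.2782$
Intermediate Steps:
$- \frac{21131}{-46152} - \frac{50115}{-27530} = \left(-21131\right) \left(- \frac{1}{46152}\right) - - \frac{10023}{5506} = \frac{21131}{46152} + \frac{10023}{5506} = \frac{289464391}{127056456}$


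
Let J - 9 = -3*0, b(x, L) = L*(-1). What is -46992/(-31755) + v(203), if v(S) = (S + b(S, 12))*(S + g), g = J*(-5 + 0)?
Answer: 319449794/10585 ≈ 30179.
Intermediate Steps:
b(x, L) = -L
J = 9 (J = 9 - 3*0 = 9 + 0 = 9)
g = -45 (g = 9*(-5 + 0) = 9*(-5) = -45)
v(S) = (-45 + S)*(-12 + S) (v(S) = (S - 1*12)*(S - 45) = (S - 12)*(-45 + S) = (-12 + S)*(-45 + S) = (-45 + S)*(-12 + S))
-46992/(-31755) + v(203) = -46992/(-31755) + (540 + 203² - 57*203) = -46992*(-1/31755) + (540 + 41209 - 11571) = 15664/10585 + 30178 = 319449794/10585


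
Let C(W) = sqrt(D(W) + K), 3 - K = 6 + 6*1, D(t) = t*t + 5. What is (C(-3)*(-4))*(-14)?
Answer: 56*sqrt(5) ≈ 125.22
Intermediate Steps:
D(t) = 5 + t**2 (D(t) = t**2 + 5 = 5 + t**2)
K = -9 (K = 3 - (6 + 6*1) = 3 - (6 + 6) = 3 - 1*12 = 3 - 12 = -9)
C(W) = sqrt(-4 + W**2) (C(W) = sqrt((5 + W**2) - 9) = sqrt(-4 + W**2))
(C(-3)*(-4))*(-14) = (sqrt(-4 + (-3)**2)*(-4))*(-14) = (sqrt(-4 + 9)*(-4))*(-14) = (sqrt(5)*(-4))*(-14) = -4*sqrt(5)*(-14) = 56*sqrt(5)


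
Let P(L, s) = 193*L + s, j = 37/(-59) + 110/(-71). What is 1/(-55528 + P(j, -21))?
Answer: -4189/234454342 ≈ -1.7867e-5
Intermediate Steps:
j = -9117/4189 (j = 37*(-1/59) + 110*(-1/71) = -37/59 - 110/71 = -9117/4189 ≈ -2.1764)
P(L, s) = s + 193*L
1/(-55528 + P(j, -21)) = 1/(-55528 + (-21 + 193*(-9117/4189))) = 1/(-55528 + (-21 - 1759581/4189)) = 1/(-55528 - 1847550/4189) = 1/(-234454342/4189) = -4189/234454342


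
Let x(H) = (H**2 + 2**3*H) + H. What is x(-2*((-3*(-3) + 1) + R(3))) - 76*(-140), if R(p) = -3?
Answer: 10710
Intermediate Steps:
x(H) = H**2 + 9*H (x(H) = (H**2 + 8*H) + H = H**2 + 9*H)
x(-2*((-3*(-3) + 1) + R(3))) - 76*(-140) = (-2*((-3*(-3) + 1) - 3))*(9 - 2*((-3*(-3) + 1) - 3)) - 76*(-140) = (-2*((9 + 1) - 3))*(9 - 2*((9 + 1) - 3)) + 10640 = (-2*(10 - 3))*(9 - 2*(10 - 3)) + 10640 = (-2*7)*(9 - 2*7) + 10640 = -14*(9 - 14) + 10640 = -14*(-5) + 10640 = 70 + 10640 = 10710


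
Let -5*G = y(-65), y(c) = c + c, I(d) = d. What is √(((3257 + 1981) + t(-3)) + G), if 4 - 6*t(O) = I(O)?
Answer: √189546/6 ≈ 72.562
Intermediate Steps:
y(c) = 2*c
t(O) = ⅔ - O/6
G = 26 (G = -2*(-65)/5 = -⅕*(-130) = 26)
√(((3257 + 1981) + t(-3)) + G) = √(((3257 + 1981) + (⅔ - ⅙*(-3))) + 26) = √((5238 + (⅔ + ½)) + 26) = √((5238 + 7/6) + 26) = √(31435/6 + 26) = √(31591/6) = √189546/6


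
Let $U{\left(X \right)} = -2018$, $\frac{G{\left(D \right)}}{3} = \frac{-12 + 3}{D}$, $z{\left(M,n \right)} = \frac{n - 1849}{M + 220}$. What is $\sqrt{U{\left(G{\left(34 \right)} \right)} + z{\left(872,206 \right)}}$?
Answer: $\frac{i \sqrt{602046627}}{546} \approx 44.939 i$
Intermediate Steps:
$z{\left(M,n \right)} = \frac{-1849 + n}{220 + M}$
$G{\left(D \right)} = - \frac{27}{D}$ ($G{\left(D \right)} = 3 \frac{-12 + 3}{D} = 3 \left(- \frac{9}{D}\right) = - \frac{27}{D}$)
$\sqrt{U{\left(G{\left(34 \right)} \right)} + z{\left(872,206 \right)}} = \sqrt{-2018 + \frac{-1849 + 206}{220 + 872}} = \sqrt{-2018 + \frac{1}{1092} \left(-1643\right)} = \sqrt{-2018 - \frac{1643}{1092}} = \sqrt{- \frac{2205299}{1092}} = \frac{i \sqrt{602046627}}{546}$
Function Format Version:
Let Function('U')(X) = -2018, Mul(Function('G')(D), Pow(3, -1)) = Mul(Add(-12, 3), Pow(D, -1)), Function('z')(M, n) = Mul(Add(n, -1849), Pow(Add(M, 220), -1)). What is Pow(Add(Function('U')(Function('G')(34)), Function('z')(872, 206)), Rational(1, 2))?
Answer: Mul(Rational(1, 546), I, Pow(602046627, Rational(1, 2))) ≈ Mul(44.939, I)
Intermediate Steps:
Function('z')(M, n) = Mul(Pow(Add(220, M), -1), Add(-1849, n)) (Function('z')(M, n) = Mul(Add(-1849, n), Pow(Add(220, M), -1)) = Mul(Pow(Add(220, M), -1), Add(-1849, n)))
Function('G')(D) = Mul(-27, Pow(D, -1)) (Function('G')(D) = Mul(3, Mul(Add(-12, 3), Pow(D, -1))) = Mul(3, Mul(-9, Pow(D, -1))) = Mul(-27, Pow(D, -1)))
Pow(Add(Function('U')(Function('G')(34)), Function('z')(872, 206)), Rational(1, 2)) = Pow(Add(-2018, Mul(Pow(Add(220, 872), -1), Add(-1849, 206))), Rational(1, 2)) = Pow(Add(-2018, Mul(Pow(1092, -1), -1643)), Rational(1, 2)) = Pow(Add(-2018, Mul(Rational(1, 1092), -1643)), Rational(1, 2)) = Pow(Add(-2018, Rational(-1643, 1092)), Rational(1, 2)) = Pow(Rational(-2205299, 1092), Rational(1, 2)) = Mul(Rational(1, 546), I, Pow(602046627, Rational(1, 2)))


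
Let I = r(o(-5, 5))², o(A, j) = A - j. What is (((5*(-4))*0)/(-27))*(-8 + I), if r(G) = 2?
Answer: 0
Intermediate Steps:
I = 4 (I = 2² = 4)
(((5*(-4))*0)/(-27))*(-8 + I) = (((5*(-4))*0)/(-27))*(-8 + 4) = (-20*0*(-1/27))*(-4) = (0*(-1/27))*(-4) = 0*(-4) = 0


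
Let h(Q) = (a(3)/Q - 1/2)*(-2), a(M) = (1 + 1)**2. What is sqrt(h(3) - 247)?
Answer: I*sqrt(2238)/3 ≈ 15.769*I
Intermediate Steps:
a(M) = 4 (a(M) = 2**2 = 4)
h(Q) = 1 - 8/Q (h(Q) = (4/Q - 1/2)*(-2) = (-1/2 + 4/Q)*(-2) = 1 - 8/Q)
sqrt(h(3) - 247) = sqrt((-8 + 3)/3 - 247) = sqrt((1/3)*(-5) - 247) = sqrt(-5/3 - 247) = sqrt(-746/3) = I*sqrt(2238)/3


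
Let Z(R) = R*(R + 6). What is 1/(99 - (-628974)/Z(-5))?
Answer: -5/628479 ≈ -7.9557e-6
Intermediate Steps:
Z(R) = R*(6 + R)
1/(99 - (-628974)/Z(-5)) = 1/(99 - (-628974)/((-5*(6 - 5)))) = 1/(99 - (-628974)/((-5*1))) = 1/(99 - (-628974)/(-5)) = 1/(99 - (-628974)*(-1)/5) = 1/(99 - 1263*498/5) = 1/(99 - 628974/5) = 1/(-628479/5) = -5/628479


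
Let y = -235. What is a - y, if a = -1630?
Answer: -1395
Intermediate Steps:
a - y = -1630 - 1*(-235) = -1630 + 235 = -1395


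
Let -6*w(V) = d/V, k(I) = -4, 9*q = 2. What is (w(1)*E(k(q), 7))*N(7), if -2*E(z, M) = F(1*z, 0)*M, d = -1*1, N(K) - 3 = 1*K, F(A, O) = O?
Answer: 0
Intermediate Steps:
q = 2/9 (q = (⅑)*2 = 2/9 ≈ 0.22222)
N(K) = 3 + K (N(K) = 3 + 1*K = 3 + K)
d = -1
E(z, M) = 0 (E(z, M) = -0*M = -½*0 = 0)
w(V) = 1/(6*V) (w(V) = -(-1)/(6*V) = 1/(6*V))
(w(1)*E(k(q), 7))*N(7) = (((⅙)/1)*0)*(3 + 7) = (((⅙)*1)*0)*10 = ((⅙)*0)*10 = 0*10 = 0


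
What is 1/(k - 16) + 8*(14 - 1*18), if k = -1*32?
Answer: -1537/48 ≈ -32.021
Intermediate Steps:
k = -32
1/(k - 16) + 8*(14 - 1*18) = 1/(-32 - 16) + 8*(14 - 1*18) = 1/(-48) + 8*(14 - 18) = -1/48 + 8*(-4) = -1/48 - 32 = -1537/48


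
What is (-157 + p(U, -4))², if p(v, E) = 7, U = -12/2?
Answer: 22500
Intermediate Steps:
U = -6 (U = -12*½ = -6)
(-157 + p(U, -4))² = (-157 + 7)² = (-150)² = 22500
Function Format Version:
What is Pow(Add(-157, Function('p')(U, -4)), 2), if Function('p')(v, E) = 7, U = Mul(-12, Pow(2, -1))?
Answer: 22500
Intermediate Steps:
U = -6 (U = Mul(-12, Rational(1, 2)) = -6)
Pow(Add(-157, Function('p')(U, -4)), 2) = Pow(Add(-157, 7), 2) = Pow(-150, 2) = 22500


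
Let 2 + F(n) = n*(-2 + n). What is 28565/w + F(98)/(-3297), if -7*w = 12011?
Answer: -772227101/39600267 ≈ -19.501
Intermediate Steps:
F(n) = -2 + n*(-2 + n)
w = -12011/7 (w = -⅐*12011 = -12011/7 ≈ -1715.9)
28565/w + F(98)/(-3297) = 28565/(-12011/7) + (-2 + 98² - 2*98)/(-3297) = 28565*(-7/12011) + (-2 + 9604 - 196)*(-1/3297) = -199955/12011 + 9406*(-1/3297) = -199955/12011 - 9406/3297 = -772227101/39600267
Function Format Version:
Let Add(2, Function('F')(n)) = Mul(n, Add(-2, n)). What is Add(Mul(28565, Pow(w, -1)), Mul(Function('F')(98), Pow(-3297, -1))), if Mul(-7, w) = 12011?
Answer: Rational(-772227101, 39600267) ≈ -19.501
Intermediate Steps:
Function('F')(n) = Add(-2, Mul(n, Add(-2, n)))
w = Rational(-12011, 7) (w = Mul(Rational(-1, 7), 12011) = Rational(-12011, 7) ≈ -1715.9)
Add(Mul(28565, Pow(w, -1)), Mul(Function('F')(98), Pow(-3297, -1))) = Add(Mul(28565, Pow(Rational(-12011, 7), -1)), Mul(Add(-2, Pow(98, 2), Mul(-2, 98)), Pow(-3297, -1))) = Add(Mul(28565, Rational(-7, 12011)), Mul(Add(-2, 9604, -196), Rational(-1, 3297))) = Add(Rational(-199955, 12011), Mul(9406, Rational(-1, 3297))) = Add(Rational(-199955, 12011), Rational(-9406, 3297)) = Rational(-772227101, 39600267)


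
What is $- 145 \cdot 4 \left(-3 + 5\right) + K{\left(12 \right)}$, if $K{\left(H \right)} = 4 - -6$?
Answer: $-1150$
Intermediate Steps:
$K{\left(H \right)} = 10$ ($K{\left(H \right)} = 4 + 6 = 10$)
$- 145 \cdot 4 \left(-3 + 5\right) + K{\left(12 \right)} = - 145 \cdot 4 \left(-3 + 5\right) + 10 = - 145 \cdot 4 \cdot 2 + 10 = \left(-145\right) 8 + 10 = -1160 + 10 = -1150$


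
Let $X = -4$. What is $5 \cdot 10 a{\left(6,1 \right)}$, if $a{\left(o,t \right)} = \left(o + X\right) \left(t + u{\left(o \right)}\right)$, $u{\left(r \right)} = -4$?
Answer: $-300$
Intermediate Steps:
$a{\left(o,t \right)} = \left(-4 + o\right) \left(-4 + t\right)$ ($a{\left(o,t \right)} = \left(o - 4\right) \left(t - 4\right) = \left(-4 + o\right) \left(-4 + t\right)$)
$5 \cdot 10 a{\left(6,1 \right)} = 5 \cdot 10 \left(16 - 24 - 4 + 6 \cdot 1\right) = 50 \left(16 - 24 - 4 + 6\right) = 50 \left(-6\right) = -300$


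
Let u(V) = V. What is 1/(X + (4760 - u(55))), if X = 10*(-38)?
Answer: 1/4325 ≈ 0.00023121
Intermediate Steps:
X = -380
1/(X + (4760 - u(55))) = 1/(-380 + (4760 - 1*55)) = 1/(-380 + (4760 - 55)) = 1/(-380 + 4705) = 1/4325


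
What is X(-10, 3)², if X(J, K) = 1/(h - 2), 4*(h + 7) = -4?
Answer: 1/100 ≈ 0.010000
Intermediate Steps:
h = -8 (h = -7 + (¼)*(-4) = -7 - 1 = -8)
X(J, K) = -⅒ (X(J, K) = 1/(-8 - 2) = 1/(-10) = -⅒)
X(-10, 3)² = (-⅒)² = 1/100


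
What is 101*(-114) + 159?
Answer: -11355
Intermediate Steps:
101*(-114) + 159 = -11514 + 159 = -11355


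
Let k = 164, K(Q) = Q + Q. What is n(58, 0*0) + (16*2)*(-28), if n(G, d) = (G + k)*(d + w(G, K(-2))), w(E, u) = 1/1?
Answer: -674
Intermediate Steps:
K(Q) = 2*Q
w(E, u) = 1
n(G, d) = (1 + d)*(164 + G) (n(G, d) = (G + 164)*(d + 1) = (164 + G)*(1 + d) = (1 + d)*(164 + G))
n(58, 0*0) + (16*2)*(-28) = (164 + 58 + 164*(0*0) + 58*(0*0)) + (16*2)*(-28) = (164 + 58 + 164*0 + 58*0) + 32*(-28) = (164 + 58 + 0 + 0) - 896 = 222 - 896 = -674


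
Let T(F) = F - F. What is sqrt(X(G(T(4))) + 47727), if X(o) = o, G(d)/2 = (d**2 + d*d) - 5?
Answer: sqrt(47717) ≈ 218.44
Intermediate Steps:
T(F) = 0
G(d) = -10 + 4*d**2 (G(d) = 2*((d**2 + d*d) - 5) = 2*((d**2 + d**2) - 5) = 2*(2*d**2 - 5) = 2*(-5 + 2*d**2) = -10 + 4*d**2)
sqrt(X(G(T(4))) + 47727) = sqrt((-10 + 4*0**2) + 47727) = sqrt((-10 + 4*0) + 47727) = sqrt((-10 + 0) + 47727) = sqrt(-10 + 47727) = sqrt(47717)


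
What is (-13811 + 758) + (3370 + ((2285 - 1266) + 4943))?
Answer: -3721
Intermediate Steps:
(-13811 + 758) + (3370 + ((2285 - 1266) + 4943)) = -13053 + (3370 + (1019 + 4943)) = -13053 + (3370 + 5962) = -13053 + 9332 = -3721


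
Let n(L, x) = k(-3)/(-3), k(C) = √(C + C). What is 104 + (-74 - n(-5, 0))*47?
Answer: -3374 + 47*I*√6/3 ≈ -3374.0 + 38.375*I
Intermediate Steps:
k(C) = √2*√C (k(C) = √(2*C) = √2*√C)
n(L, x) = -I*√6/3 (n(L, x) = (√2*√(-3))/(-3) = (√2*(I*√3))*(-⅓) = (I*√6)*(-⅓) = -I*√6/3)
104 + (-74 - n(-5, 0))*47 = 104 + (-74 - (-1)*I*√6/3)*47 = 104 + (-74 + I*√6/3)*47 = 104 + (-3478 + 47*I*√6/3) = -3374 + 47*I*√6/3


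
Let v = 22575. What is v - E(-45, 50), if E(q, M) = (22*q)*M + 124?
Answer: 71951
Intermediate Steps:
E(q, M) = 124 + 22*M*q (E(q, M) = 22*M*q + 124 = 124 + 22*M*q)
v - E(-45, 50) = 22575 - (124 + 22*50*(-45)) = 22575 - (124 - 49500) = 22575 - 1*(-49376) = 22575 + 49376 = 71951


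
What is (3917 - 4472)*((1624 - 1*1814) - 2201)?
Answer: 1327005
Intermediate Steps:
(3917 - 4472)*((1624 - 1*1814) - 2201) = -555*((1624 - 1814) - 2201) = -555*(-190 - 2201) = -555*(-2391) = 1327005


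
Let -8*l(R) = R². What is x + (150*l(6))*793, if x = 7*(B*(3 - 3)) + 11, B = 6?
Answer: -535264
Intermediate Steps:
l(R) = -R²/8
x = 11 (x = 7*(6*(3 - 3)) + 11 = 7*(6*0) + 11 = 7*0 + 11 = 0 + 11 = 11)
x + (150*l(6))*793 = 11 + (150*(-⅛*6²))*793 = 11 + (150*(-⅛*36))*793 = 11 + (150*(-9/2))*793 = 11 - 675*793 = 11 - 535275 = -535264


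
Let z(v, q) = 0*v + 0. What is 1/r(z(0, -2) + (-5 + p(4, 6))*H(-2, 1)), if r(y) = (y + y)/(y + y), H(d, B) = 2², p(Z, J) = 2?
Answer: 1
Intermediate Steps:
H(d, B) = 4
z(v, q) = 0 (z(v, q) = 0 + 0 = 0)
r(y) = 1 (r(y) = (2*y)/((2*y)) = (2*y)*(1/(2*y)) = 1)
1/r(z(0, -2) + (-5 + p(4, 6))*H(-2, 1)) = 1/1 = 1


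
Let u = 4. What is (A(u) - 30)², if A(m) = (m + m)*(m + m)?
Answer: 1156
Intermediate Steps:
A(m) = 4*m² (A(m) = (2*m)*(2*m) = 4*m²)
(A(u) - 30)² = (4*4² - 30)² = (4*16 - 30)² = (64 - 30)² = 34² = 1156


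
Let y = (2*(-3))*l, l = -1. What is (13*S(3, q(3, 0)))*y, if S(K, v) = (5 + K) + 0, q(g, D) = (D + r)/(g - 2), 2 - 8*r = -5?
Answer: 624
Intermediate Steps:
r = 7/8 (r = 1/4 - 1/8*(-5) = 1/4 + 5/8 = 7/8 ≈ 0.87500)
q(g, D) = (7/8 + D)/(-2 + g) (q(g, D) = (D + 7/8)/(g - 2) = (7/8 + D)/(-2 + g))
S(K, v) = 5 + K
y = 6 (y = (2*(-3))*(-1) = -6*(-1) = 6)
(13*S(3, q(3, 0)))*y = (13*(5 + 3))*6 = (13*8)*6 = 104*6 = 624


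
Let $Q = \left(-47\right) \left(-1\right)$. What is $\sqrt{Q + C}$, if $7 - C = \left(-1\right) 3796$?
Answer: $5 \sqrt{154} \approx 62.048$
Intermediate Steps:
$C = 3803$ ($C = 7 - \left(-1\right) 3796 = 7 - -3796 = 7 + 3796 = 3803$)
$Q = 47$
$\sqrt{Q + C} = \sqrt{47 + 3803} = \sqrt{3850} = 5 \sqrt{154}$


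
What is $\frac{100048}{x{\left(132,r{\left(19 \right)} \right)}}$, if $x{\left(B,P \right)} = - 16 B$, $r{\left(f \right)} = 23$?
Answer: $- \frac{6253}{132} \approx -47.371$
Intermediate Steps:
$\frac{100048}{x{\left(132,r{\left(19 \right)} \right)}} = \frac{100048}{\left(-16\right) 132} = \frac{100048}{-2112} = 100048 \left(- \frac{1}{2112}\right) = - \frac{6253}{132}$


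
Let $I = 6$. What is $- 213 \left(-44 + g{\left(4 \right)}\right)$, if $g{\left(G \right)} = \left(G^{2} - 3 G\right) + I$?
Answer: $7242$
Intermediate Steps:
$g{\left(G \right)} = 6 + G^{2} - 3 G$ ($g{\left(G \right)} = \left(G^{2} - 3 G\right) + 6 = 6 + G^{2} - 3 G$)
$- 213 \left(-44 + g{\left(4 \right)}\right) = - 213 \left(-44 + \left(6 + 4^{2} - 12\right)\right) = - 213 \left(-44 + \left(6 + 16 - 12\right)\right) = - 213 \left(-44 + 10\right) = \left(-213\right) \left(-34\right) = 7242$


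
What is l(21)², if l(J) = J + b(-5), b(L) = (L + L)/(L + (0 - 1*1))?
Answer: 4624/9 ≈ 513.78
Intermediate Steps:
b(L) = 2*L/(-1 + L) (b(L) = (2*L)/(L + (0 - 1)) = (2*L)/(L - 1) = (2*L)/(-1 + L) = 2*L/(-1 + L))
l(J) = 5/3 + J (l(J) = J + 2*(-5)/(-1 - 5) = J + 2*(-5)/(-6) = J + 2*(-5)*(-⅙) = J + 5/3 = 5/3 + J)
l(21)² = (5/3 + 21)² = (68/3)² = 4624/9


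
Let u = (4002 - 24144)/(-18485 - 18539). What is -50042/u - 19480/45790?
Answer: -4241902209124/46115109 ≈ -91985.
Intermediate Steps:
u = 10071/18512 (u = -20142/(-37024) = -20142*(-1/37024) = 10071/18512 ≈ 0.54403)
-50042/u - 19480/45790 = -50042/10071/18512 - 19480/45790 = -50042*18512/10071 - 19480*1/45790 = -926377504/10071 - 1948/4579 = -4241902209124/46115109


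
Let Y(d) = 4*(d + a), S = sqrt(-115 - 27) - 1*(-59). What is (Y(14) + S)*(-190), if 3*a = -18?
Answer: -17290 - 190*I*sqrt(142) ≈ -17290.0 - 2264.1*I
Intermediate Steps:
a = -6 (a = (1/3)*(-18) = -6)
S = 59 + I*sqrt(142) (S = sqrt(-142) + 59 = I*sqrt(142) + 59 = 59 + I*sqrt(142) ≈ 59.0 + 11.916*I)
Y(d) = -24 + 4*d (Y(d) = 4*(d - 6) = 4*(-6 + d) = -24 + 4*d)
(Y(14) + S)*(-190) = ((-24 + 4*14) + (59 + I*sqrt(142)))*(-190) = ((-24 + 56) + (59 + I*sqrt(142)))*(-190) = (32 + (59 + I*sqrt(142)))*(-190) = (91 + I*sqrt(142))*(-190) = -17290 - 190*I*sqrt(142)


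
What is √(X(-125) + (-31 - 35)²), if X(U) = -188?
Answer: 2*√1042 ≈ 64.560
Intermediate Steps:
√(X(-125) + (-31 - 35)²) = √(-188 + (-31 - 35)²) = √(-188 + (-66)²) = √(-188 + 4356) = √4168 = 2*√1042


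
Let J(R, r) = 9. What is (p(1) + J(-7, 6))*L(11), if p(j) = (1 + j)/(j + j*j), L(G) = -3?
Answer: -30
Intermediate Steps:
p(j) = (1 + j)/(j + j²)
(p(1) + J(-7, 6))*L(11) = (1/1 + 9)*(-3) = (1 + 9)*(-3) = 10*(-3) = -30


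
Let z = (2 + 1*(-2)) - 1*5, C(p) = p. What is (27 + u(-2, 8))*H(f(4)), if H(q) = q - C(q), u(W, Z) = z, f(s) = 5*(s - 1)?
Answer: 0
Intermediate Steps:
f(s) = -5 + 5*s (f(s) = 5*(-1 + s) = -5 + 5*s)
z = -5 (z = (2 - 2) - 5 = 0 - 5 = -5)
u(W, Z) = -5
H(q) = 0 (H(q) = q - q = 0)
(27 + u(-2, 8))*H(f(4)) = (27 - 5)*0 = 22*0 = 0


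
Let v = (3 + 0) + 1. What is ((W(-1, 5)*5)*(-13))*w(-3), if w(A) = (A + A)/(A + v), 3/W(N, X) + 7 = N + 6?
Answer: -585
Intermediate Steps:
v = 4 (v = 3 + 1 = 4)
W(N, X) = 3/(-1 + N) (W(N, X) = 3/(-7 + (N + 6)) = 3/(-7 + (6 + N)) = 3/(-1 + N))
w(A) = 2*A/(4 + A) (w(A) = (A + A)/(A + 4) = (2*A)/(4 + A) = 2*A/(4 + A))
((W(-1, 5)*5)*(-13))*w(-3) = (((3/(-1 - 1))*5)*(-13))*(2*(-3)/(4 - 3)) = (((3/(-2))*5)*(-13))*(2*(-3)/1) = (((3*(-1/2))*5)*(-13))*(2*(-3)*1) = (-3/2*5*(-13))*(-6) = -15/2*(-13)*(-6) = (195/2)*(-6) = -585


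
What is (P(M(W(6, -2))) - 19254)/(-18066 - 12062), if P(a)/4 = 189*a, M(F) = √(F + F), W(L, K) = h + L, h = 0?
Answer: 9627/15064 - 27*√3/538 ≈ 0.55215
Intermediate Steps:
W(L, K) = L (W(L, K) = 0 + L = L)
M(F) = √2*√F (M(F) = √(2*F) = √2*√F)
P(a) = 756*a (P(a) = 4*(189*a) = 756*a)
(P(M(W(6, -2))) - 19254)/(-18066 - 12062) = (756*(√2*√6) - 19254)/(-18066 - 12062) = (756*(2*√3) - 19254)/(-30128) = (1512*√3 - 19254)*(-1/30128) = (-19254 + 1512*√3)*(-1/30128) = 9627/15064 - 27*√3/538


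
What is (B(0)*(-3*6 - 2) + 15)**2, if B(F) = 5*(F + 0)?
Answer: 225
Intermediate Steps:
B(F) = 5*F
(B(0)*(-3*6 - 2) + 15)**2 = ((5*0)*(-3*6 - 2) + 15)**2 = (0*(-18 - 2) + 15)**2 = (0*(-20) + 15)**2 = (0 + 15)**2 = 15**2 = 225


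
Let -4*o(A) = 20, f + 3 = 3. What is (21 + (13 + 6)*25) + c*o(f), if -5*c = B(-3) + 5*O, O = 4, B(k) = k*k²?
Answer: 489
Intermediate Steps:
f = 0 (f = -3 + 3 = 0)
o(A) = -5 (o(A) = -¼*20 = -5)
B(k) = k³
c = 7/5 (c = -((-3)³ + 5*4)/5 = -(-27 + 20)/5 = -⅕*(-7) = 7/5 ≈ 1.4000)
(21 + (13 + 6)*25) + c*o(f) = (21 + (13 + 6)*25) + (7/5)*(-5) = (21 + 19*25) - 7 = (21 + 475) - 7 = 496 - 7 = 489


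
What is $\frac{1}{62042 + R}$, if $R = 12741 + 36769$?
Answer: $\frac{1}{111552} \approx 8.9644 \cdot 10^{-6}$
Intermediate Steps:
$R = 49510$
$\frac{1}{62042 + R} = \frac{1}{62042 + 49510} = \frac{1}{111552}$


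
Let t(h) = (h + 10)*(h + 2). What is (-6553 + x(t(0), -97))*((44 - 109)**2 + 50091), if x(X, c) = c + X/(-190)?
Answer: -6862935232/19 ≈ -3.6121e+8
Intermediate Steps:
t(h) = (2 + h)*(10 + h) (t(h) = (10 + h)*(2 + h) = (2 + h)*(10 + h))
x(X, c) = c - X/190 (x(X, c) = c + X*(-1/190) = c - X/190)
(-6553 + x(t(0), -97))*((44 - 109)**2 + 50091) = (-6553 + (-97 - (20 + 0**2 + 12*0)/190))*((44 - 109)**2 + 50091) = (-6553 + (-97 - (20 + 0 + 0)/190))*((-65)**2 + 50091) = (-6553 + (-97 - 1/190*20))*(4225 + 50091) = (-6553 + (-97 - 2/19))*54316 = (-6553 - 1845/19)*54316 = -126352/19*54316 = -6862935232/19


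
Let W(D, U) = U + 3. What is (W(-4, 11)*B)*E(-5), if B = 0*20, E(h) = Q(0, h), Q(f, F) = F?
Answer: 0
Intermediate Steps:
W(D, U) = 3 + U
E(h) = h
B = 0
(W(-4, 11)*B)*E(-5) = ((3 + 11)*0)*(-5) = (14*0)*(-5) = 0*(-5) = 0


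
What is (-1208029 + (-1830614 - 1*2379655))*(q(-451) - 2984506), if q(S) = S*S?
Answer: 15068855659290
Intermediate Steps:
q(S) = S**2
(-1208029 + (-1830614 - 1*2379655))*(q(-451) - 2984506) = (-1208029 + (-1830614 - 1*2379655))*((-451)**2 - 2984506) = (-1208029 + (-1830614 - 2379655))*(203401 - 2984506) = (-1208029 - 4210269)*(-2781105) = -5418298*(-2781105) = 15068855659290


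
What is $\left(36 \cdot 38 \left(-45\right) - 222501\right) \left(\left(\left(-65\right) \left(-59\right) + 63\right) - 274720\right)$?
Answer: $76929968142$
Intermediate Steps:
$\left(36 \cdot 38 \left(-45\right) - 222501\right) \left(\left(\left(-65\right) \left(-59\right) + 63\right) - 274720\right) = \left(1368 \left(-45\right) - 222501\right) \left(\left(3835 + 63\right) - 274720\right) = \left(-61560 - 222501\right) \left(3898 - 274720\right) = \left(-284061\right) \left(-270822\right) = 76929968142$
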